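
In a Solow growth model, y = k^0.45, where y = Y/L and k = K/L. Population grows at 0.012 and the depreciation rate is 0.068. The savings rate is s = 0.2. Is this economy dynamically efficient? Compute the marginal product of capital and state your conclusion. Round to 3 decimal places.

The effective depreciation rate is n + δ = 0.012 + 0.068 = 0.08.
Steady-state k*: s·k^0.45 = 0.08·k gives k* = (0.2/0.08)^(1/0.55) ≈ 5.2909.
MPK = 0.45·5.2909^(-0.55) ≈ 0.1800.
MPK > n+δ = 0.08, so the economy is dynamically efficient (under-saving).

dynamically efficient; MPK ≈ 0.180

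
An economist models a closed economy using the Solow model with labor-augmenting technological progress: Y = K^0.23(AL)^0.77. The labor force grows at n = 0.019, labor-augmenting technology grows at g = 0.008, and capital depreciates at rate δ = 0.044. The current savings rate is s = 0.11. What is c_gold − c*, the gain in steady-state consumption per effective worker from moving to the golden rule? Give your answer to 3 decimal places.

The effective depreciation rate is n + g + δ = 0.019 + 0.008 + 0.044 = 0.071.
Current steady state (s = 0.11): k* = (0.11/0.071)^(1/0.77) ≈ 1.7657, y* = 1.7657^0.23 ≈ 1.1397, c* = (1−0.11)·1.1397 ≈ 1.0143.
At the golden rule the marginal product of capital equals n+g+δ: 0.23·k^(0.23−1) = 0.071. Solving, k_gold = (0.23/0.071)^(1/0.77) ≈ 4.6020.
y_gold = 4.6020^0.23 ≈ 1.4206, c_gold = y_gold − 0.071·k_gold ≈ 1.0939.
Gain: Δc = 1.0939 − 1.0143 ≈ 0.0795.

Δc ≈ 0.080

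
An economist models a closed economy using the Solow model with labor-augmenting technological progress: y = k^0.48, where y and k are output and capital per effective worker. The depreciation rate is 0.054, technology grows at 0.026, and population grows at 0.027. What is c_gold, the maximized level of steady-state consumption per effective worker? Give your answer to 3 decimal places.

c_gold ≈ 2.078

Capital per effective worker breaks even when investment replaces (n + g + δ)·k; here n + g + δ = 0.107.
At the golden rule the marginal product of capital equals n+g+δ: 0.48·k^(0.48−1) = 0.107. Solving, k_gold = (0.48/0.107)^(1/0.52) ≈ 17.9297.
y_gold = 17.9297^0.48 ≈ 3.9968.
c_gold = y_gold − (n+g+δ)·k_gold = 3.9968 − 0.107·17.9297 ≈ 2.0783.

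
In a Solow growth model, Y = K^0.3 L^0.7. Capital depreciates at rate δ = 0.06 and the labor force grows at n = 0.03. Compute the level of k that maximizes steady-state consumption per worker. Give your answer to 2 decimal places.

Capital per worker breaks even when investment replaces (n + δ)·k; here n + δ = 0.09.
Maximizing c = f(k) − (n+δ)·k gives f'(k) = n+δ, i.e. 0.3·k^(0.3−1) = 0.09, so k_gold = (0.3/0.09)^(1/0.7) ≈ 5.5843.

k_gold ≈ 5.58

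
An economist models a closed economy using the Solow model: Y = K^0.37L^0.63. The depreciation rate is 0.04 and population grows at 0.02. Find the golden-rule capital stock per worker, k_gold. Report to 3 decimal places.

n + δ = 0.02 + 0.04 = 0.06.
Golden rule sets MPK = n+δ: 0.37·k^(0.37−1) = 0.06, so k_gold = (0.37/0.06)^(1/0.63) ≈ 17.9493.

k_gold ≈ 17.949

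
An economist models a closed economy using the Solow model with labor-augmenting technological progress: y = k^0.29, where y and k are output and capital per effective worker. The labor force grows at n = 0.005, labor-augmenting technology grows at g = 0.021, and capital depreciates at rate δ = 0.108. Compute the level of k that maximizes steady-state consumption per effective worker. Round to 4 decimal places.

n + g + δ = 0.005 + 0.021 + 0.108 = 0.134.
At the golden rule the marginal product of capital equals n+g+δ: 0.29·k^(0.29−1) = 0.134. Solving, k_gold = (0.29/0.134)^(1/0.71) ≈ 2.9665.

k_gold ≈ 2.9665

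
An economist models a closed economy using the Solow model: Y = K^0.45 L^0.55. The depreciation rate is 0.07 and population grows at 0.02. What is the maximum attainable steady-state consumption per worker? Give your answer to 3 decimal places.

n + δ = 0.02 + 0.07 = 0.09.
At the golden rule the marginal product of capital equals n+δ: 0.45·k^(0.45−1) = 0.09. Solving, k_gold = (0.45/0.09)^(1/0.55) ≈ 18.6575.
y_gold = 18.6575^0.45 ≈ 3.7315.
c_gold = y_gold − (n+δ)·k_gold = 3.7315 − 0.09·18.6575 ≈ 2.0523.

c_gold ≈ 2.052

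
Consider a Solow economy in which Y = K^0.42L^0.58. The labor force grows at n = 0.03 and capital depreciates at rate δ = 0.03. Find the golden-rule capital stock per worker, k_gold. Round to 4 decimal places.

k_gold ≈ 28.6461

Break-even investment rate: n + δ = 0.03 + 0.03 = 0.06.
Golden rule sets MPK = n+δ: 0.42·k^(0.42−1) = 0.06, so k_gold = (0.42/0.06)^(1/0.58) ≈ 28.6461.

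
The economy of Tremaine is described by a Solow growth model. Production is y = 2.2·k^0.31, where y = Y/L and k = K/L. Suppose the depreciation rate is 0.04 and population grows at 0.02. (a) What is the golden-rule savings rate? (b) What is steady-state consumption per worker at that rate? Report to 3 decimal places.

The effective depreciation rate is n + δ = 0.02 + 0.04 = 0.06.
For Cobb-Douglas, s_gold equals capital's share: s_gold = 0.31.
Golden rule sets MPK = n+δ: 0.31·2.2·k^(0.31−1) = 0.06, so k_gold = (0.31·2.2/0.06)^(1/0.69) ≈ 33.8769.
y_gold = 2.2·33.8769^0.31 ≈ 6.5568; c_gold = (1−0.31)·y_gold ≈ 4.5242.

(a) s_gold = 0.310; (b) c_gold ≈ 4.524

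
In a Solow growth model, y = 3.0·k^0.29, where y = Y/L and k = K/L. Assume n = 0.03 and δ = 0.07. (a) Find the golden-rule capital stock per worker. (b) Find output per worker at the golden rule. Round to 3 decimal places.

(a) k_gold ≈ 21.051; (b) y_gold ≈ 7.259

The effective depreciation rate is n + δ = 0.03 + 0.07 = 0.1.
Setting f'(k) = n+δ gives 0.29·3.0·k^(0.29−1) = 0.1, hence k_gold = (0.29·3.0/0.1)^(1/0.71) ≈ 21.0507.
y_gold = 3.0·21.0507^0.29 ≈ 7.2589.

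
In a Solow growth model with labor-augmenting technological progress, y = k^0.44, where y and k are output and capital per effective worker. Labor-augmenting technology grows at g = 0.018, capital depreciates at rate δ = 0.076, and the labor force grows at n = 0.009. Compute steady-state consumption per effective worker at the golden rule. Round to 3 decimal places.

Break-even investment rate: n + g + δ = 0.009 + 0.018 + 0.076 = 0.103.
Setting f'(k) = n+g+δ gives 0.44·k^(0.44−1) = 0.103, hence k_gold = (0.44/0.103)^(1/0.56) ≈ 13.3690.
y_gold = 13.3690^0.44 ≈ 3.1296.
c_gold = y_gold − (n+g+δ)·k_gold = 3.1296 − 0.103·13.3690 ≈ 1.7526.

c_gold ≈ 1.753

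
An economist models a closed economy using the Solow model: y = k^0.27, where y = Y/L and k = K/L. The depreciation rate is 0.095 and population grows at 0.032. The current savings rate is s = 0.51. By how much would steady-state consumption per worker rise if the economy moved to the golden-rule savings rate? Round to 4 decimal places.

n + δ = 0.032 + 0.095 = 0.127.
Current steady state (s = 0.51): k* = (0.51/0.127)^(1/0.73) ≈ 6.7155, y* = 6.7155^0.27 ≈ 1.6723, c* = (1−0.51)·1.6723 ≈ 0.8194.
Golden rule sets MPK = n+δ: 0.27·k^(0.27−1) = 0.127, so k_gold = (0.27/0.127)^(1/0.73) ≈ 2.8100.
y_gold = 2.8100^0.27 ≈ 1.3218, c_gold = y_gold − 0.127·k_gold ≈ 0.9649.
Gain: Δc = 0.9649 − 0.8194 ≈ 0.1455.

Δc ≈ 0.1455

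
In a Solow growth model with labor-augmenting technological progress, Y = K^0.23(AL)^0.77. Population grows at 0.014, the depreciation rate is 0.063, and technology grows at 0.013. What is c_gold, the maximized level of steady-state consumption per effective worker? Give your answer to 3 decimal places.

c_gold ≈ 1.019

n + g + δ = 0.014 + 0.013 + 0.063 = 0.09.
Setting f'(k) = n+g+δ gives 0.23·k^(0.23−1) = 0.09, hence k_gold = (0.23/0.09)^(1/0.77) ≈ 3.3822.
y_gold = 3.3822^0.23 ≈ 1.3235.
c_gold = y_gold − (n+g+δ)·k_gold = 1.3235 − 0.09·3.3822 ≈ 1.0191.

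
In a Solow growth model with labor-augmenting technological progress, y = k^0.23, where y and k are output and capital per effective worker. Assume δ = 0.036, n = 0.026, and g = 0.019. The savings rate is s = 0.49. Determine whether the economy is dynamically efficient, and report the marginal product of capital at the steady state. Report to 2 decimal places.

Capital per effective worker breaks even when investment replaces (n + g + δ)·k; here n + g + δ = 0.081.
Steady-state k*: s·k^0.23 = 0.081·k gives k* = (0.49/0.081)^(1/0.77) ≈ 10.3564.
MPK = 0.23·10.3564^(-0.77) ≈ 0.0380.
MPK < n+g+δ = 0.081, so the economy is dynamically inefficient (over-saving).

dynamically inefficient; MPK ≈ 0.04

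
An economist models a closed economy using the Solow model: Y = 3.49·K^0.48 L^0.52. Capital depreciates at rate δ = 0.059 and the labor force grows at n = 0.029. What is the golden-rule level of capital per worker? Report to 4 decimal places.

k_gold ≈ 288.8939

Break-even investment rate: n + δ = 0.029 + 0.059 = 0.088.
Setting f'(k) = n+δ gives 0.48·3.49·k^(0.48−1) = 0.088, hence k_gold = (0.48·3.49/0.088)^(1/0.52) ≈ 288.8939.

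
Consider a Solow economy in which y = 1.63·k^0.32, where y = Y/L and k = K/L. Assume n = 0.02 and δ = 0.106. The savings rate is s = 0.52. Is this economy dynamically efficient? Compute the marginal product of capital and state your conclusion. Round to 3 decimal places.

dynamically inefficient; MPK ≈ 0.078

The effective depreciation rate is n + δ = 0.02 + 0.106 = 0.126.
Steady-state k*: s·A·k^0.32 = 0.126·k gives k* = (0.52·1.63/0.126)^(1/0.68) ≈ 16.4962.
MPK = 0.32·1.63·16.4962^(-0.68) ≈ 0.0775.
MPK < n+δ = 0.126, so the economy is dynamically inefficient (over-saving).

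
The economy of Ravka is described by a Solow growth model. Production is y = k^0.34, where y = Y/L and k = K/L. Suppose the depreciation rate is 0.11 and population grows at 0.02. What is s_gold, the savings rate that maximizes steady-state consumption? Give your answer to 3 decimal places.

s_gold = 0.340

Capital per worker breaks even when investment replaces (n + δ)·k; here n + δ = 0.13.
At the golden rule MPK = n+δ, and in any Cobb-Douglas steady state s = (n+δ)·k/y = MPK·k/y = capital's share 0.34.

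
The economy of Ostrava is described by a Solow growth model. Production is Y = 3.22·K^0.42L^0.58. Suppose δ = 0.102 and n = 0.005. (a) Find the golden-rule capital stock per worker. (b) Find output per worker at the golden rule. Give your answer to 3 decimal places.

(a) k_gold ≈ 79.345; (b) y_gold ≈ 20.214

Capital per worker breaks even when investment replaces (n + δ)·k; here n + δ = 0.107.
Setting f'(k) = n+δ gives 0.42·3.22·k^(0.42−1) = 0.107, hence k_gold = (0.42·3.22/0.107)^(1/0.58) ≈ 79.3450.
y_gold = 3.22·79.3450^0.42 ≈ 20.2141.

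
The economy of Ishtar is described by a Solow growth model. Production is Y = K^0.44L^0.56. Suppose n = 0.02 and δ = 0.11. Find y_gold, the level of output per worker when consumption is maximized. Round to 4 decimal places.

y_gold ≈ 2.6064

Capital per worker breaks even when investment replaces (n + δ)·k; here n + δ = 0.13.
Setting f'(k) = n+δ gives 0.44·k^(0.44−1) = 0.13, hence k_gold = (0.44/0.13)^(1/0.56) ≈ 8.8217.
Output: y_gold = k_gold^0.44 = 8.8217^0.44 ≈ 2.6064.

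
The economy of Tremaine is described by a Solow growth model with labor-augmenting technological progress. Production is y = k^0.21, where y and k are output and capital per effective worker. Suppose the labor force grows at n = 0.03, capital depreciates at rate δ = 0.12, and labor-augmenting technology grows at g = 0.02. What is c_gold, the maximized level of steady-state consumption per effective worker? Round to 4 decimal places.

Capital per effective worker breaks even when investment replaces (n + g + δ)·k; here n + g + δ = 0.17.
Maximizing c = f(k) − (n+g+δ)·k gives f'(k) = n+g+δ, i.e. 0.21·k^(0.21−1) = 0.17, so k_gold = (0.21/0.17)^(1/0.79) ≈ 1.3067.
y_gold = 1.3067^0.21 ≈ 1.0578.
c_gold = y_gold − (n+g+δ)·k_gold = 1.0578 − 0.17·1.3067 ≈ 0.8356.

c_gold ≈ 0.8356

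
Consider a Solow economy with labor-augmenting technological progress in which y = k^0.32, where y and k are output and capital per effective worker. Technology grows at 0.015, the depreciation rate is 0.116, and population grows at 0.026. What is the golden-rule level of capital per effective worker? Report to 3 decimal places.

k_gold ≈ 2.850

Break-even investment rate: n + g + δ = 0.026 + 0.015 + 0.116 = 0.157.
Maximizing c = f(k) − (n+g+δ)·k gives f'(k) = n+g+δ, i.e. 0.32·k^(0.32−1) = 0.157, so k_gold = (0.32/0.157)^(1/0.68) ≈ 2.8496.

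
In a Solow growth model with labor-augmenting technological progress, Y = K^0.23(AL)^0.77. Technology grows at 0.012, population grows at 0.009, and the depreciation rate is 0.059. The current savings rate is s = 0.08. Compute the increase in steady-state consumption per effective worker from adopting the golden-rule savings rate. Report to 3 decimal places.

Capital per effective worker breaks even when investment replaces (n + g + δ)·k; here n + g + δ = 0.08.
Current steady state (s = 0.08): k* = (0.08/0.08)^(1/0.77) ≈ 1.0000, y* = 1.0000^0.23 ≈ 1.0000, c* = (1−0.08)·1.0000 ≈ 0.9200.
Golden rule sets MPK = n+g+δ: 0.23·k^(0.23−1) = 0.08, so k_gold = (0.23/0.08)^(1/0.77) ≈ 3.9412.
y_gold = 3.9412^0.23 ≈ 1.3709, c_gold = y_gold − 0.08·k_gold ≈ 1.0556.
Gain: Δc = 1.0556 − 0.9200 ≈ 0.1356.

Δc ≈ 0.136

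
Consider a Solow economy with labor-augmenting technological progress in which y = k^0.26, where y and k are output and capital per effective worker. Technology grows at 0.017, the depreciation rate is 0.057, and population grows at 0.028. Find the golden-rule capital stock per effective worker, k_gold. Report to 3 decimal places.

n + g + δ = 0.028 + 0.017 + 0.057 = 0.102.
Maximizing c = f(k) − (n+g+δ)·k gives f'(k) = n+g+δ, i.e. 0.26·k^(0.26−1) = 0.102, so k_gold = (0.26/0.102)^(1/0.74) ≈ 3.5412.

k_gold ≈ 3.541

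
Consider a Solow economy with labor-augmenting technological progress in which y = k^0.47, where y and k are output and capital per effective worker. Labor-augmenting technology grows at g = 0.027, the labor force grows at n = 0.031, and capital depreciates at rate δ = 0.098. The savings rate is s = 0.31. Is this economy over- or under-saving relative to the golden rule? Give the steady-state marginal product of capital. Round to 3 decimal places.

The effective depreciation rate is n + g + δ = 0.031 + 0.027 + 0.098 = 0.156.
Steady-state k*: s·k^0.47 = 0.156·k gives k* = (0.31/0.156)^(1/0.53) ≈ 3.6535.
MPK = 0.47·3.6535^(-0.53) ≈ 0.2365.
MPK > n+g+δ = 0.156, so the economy is dynamically efficient (under-saving).

under-saving; MPK ≈ 0.237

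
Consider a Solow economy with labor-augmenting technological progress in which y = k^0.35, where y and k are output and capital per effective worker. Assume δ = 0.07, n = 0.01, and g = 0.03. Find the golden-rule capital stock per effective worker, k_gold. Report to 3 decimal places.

n + g + δ = 0.01 + 0.03 + 0.07 = 0.11.
At the golden rule the marginal product of capital equals n+g+δ: 0.35·k^(0.35−1) = 0.11. Solving, k_gold = (0.35/0.11)^(1/0.65) ≈ 5.9340.

k_gold ≈ 5.934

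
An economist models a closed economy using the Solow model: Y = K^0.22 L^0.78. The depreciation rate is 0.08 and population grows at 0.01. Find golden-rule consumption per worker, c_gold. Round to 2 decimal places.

n + δ = 0.01 + 0.08 = 0.09.
At the golden rule the marginal product of capital equals n+δ: 0.22·k^(0.22−1) = 0.09. Solving, k_gold = (0.22/0.09)^(1/0.78) ≈ 3.1453.
y_gold = 3.1453^0.22 ≈ 1.2867.
c_gold = y_gold − (n+δ)·k_gold = 1.2867 − 0.09·3.1453 ≈ 1.0036.

c_gold ≈ 1.00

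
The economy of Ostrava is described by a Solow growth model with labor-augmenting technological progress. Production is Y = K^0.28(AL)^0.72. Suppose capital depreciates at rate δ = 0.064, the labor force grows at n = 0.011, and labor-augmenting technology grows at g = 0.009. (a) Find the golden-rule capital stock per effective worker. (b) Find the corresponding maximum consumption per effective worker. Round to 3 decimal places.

(a) k_gold ≈ 5.324; (b) c_gold ≈ 1.150

The effective depreciation rate is n + g + δ = 0.011 + 0.009 + 0.064 = 0.084.
Setting f'(k) = n+g+δ gives 0.28·k^(0.28−1) = 0.084, hence k_gold = (0.28/0.084)^(1/0.72) ≈ 5.3238.
y_gold = 5.3238^0.28 ≈ 1.5971; c_gold = y_gold − 0.084·k_gold ≈ 1.1499.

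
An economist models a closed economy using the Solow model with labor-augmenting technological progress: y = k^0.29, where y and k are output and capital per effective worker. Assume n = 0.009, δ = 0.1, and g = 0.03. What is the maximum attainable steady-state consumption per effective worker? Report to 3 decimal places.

c_gold ≈ 0.959

The effective depreciation rate is n + g + δ = 0.009 + 0.03 + 0.1 = 0.139.
Maximizing c = f(k) − (n+g+δ)·k gives f'(k) = n+g+δ, i.e. 0.29·k^(0.29−1) = 0.139, so k_gold = (0.29/0.139)^(1/0.71) ≈ 2.8173.
y_gold = 2.8173^0.29 ≈ 1.3504.
c_gold = y_gold − (n+g+δ)·k_gold = 1.3504 − 0.139·2.8173 ≈ 0.9588.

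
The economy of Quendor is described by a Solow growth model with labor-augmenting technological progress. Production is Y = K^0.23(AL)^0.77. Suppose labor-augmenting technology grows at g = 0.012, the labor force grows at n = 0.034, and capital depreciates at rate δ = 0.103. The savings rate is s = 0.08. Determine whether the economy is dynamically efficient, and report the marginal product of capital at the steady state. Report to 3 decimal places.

Break-even investment rate: n + g + δ = 0.034 + 0.012 + 0.103 = 0.149.
Steady-state k*: s·k^0.23 = 0.149·k gives k* = (0.08/0.149)^(1/0.77) ≈ 0.4459.
MPK = 0.23·0.4459^(-0.77) ≈ 0.4284.
MPK > n+g+δ = 0.149, so the economy is dynamically efficient (under-saving).

dynamically efficient; MPK ≈ 0.428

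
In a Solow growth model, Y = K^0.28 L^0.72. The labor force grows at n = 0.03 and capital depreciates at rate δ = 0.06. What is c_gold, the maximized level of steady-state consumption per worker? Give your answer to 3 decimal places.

n + δ = 0.03 + 0.06 = 0.09.
At the golden rule the marginal product of capital equals n+δ: 0.28·k^(0.28−1) = 0.09. Solving, k_gold = (0.28/0.09)^(1/0.72) ≈ 4.8373.
y_gold = 4.8373^0.28 ≈ 1.5549.
c_gold = y_gold − (n+δ)·k_gold = 1.5549 − 0.09·4.8373 ≈ 1.1195.

c_gold ≈ 1.119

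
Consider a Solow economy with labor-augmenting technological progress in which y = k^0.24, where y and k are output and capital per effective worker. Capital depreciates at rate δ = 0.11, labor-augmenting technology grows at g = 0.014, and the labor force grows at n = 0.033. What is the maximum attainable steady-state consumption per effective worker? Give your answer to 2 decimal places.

n + g + δ = 0.033 + 0.014 + 0.11 = 0.157.
Golden rule sets MPK = n+g+δ: 0.24·k^(0.24−1) = 0.157, so k_gold = (0.24/0.157)^(1/0.76) ≈ 1.7479.
y_gold = 1.7479^0.24 ≈ 1.1434.
c_gold = y_gold − (n+g+δ)·k_gold = 1.1434 − 0.157·1.7479 ≈ 0.8690.

c_gold ≈ 0.87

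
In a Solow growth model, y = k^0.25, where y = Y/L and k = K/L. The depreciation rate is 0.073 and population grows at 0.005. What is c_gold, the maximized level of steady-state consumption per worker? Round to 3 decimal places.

n + δ = 0.005 + 0.073 = 0.078.
Maximizing c = f(k) − (n+δ)·k gives f'(k) = n+δ, i.e. 0.25·k^(0.25−1) = 0.078, so k_gold = (0.25/0.078)^(1/0.75) ≈ 4.7256.
y_gold = 4.7256^0.25 ≈ 1.4744.
c_gold = y_gold − (n+δ)·k_gold = 1.4744 − 0.078·4.7256 ≈ 1.1058.

c_gold ≈ 1.106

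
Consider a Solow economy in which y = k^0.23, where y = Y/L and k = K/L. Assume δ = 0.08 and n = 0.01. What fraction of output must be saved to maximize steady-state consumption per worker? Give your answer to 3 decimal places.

s_gold = 0.230

n + δ = 0.01 + 0.08 = 0.09.
At the golden rule MPK = n+δ, and in any Cobb-Douglas steady state s = (n+δ)·k/y = MPK·k/y = capital's share 0.23.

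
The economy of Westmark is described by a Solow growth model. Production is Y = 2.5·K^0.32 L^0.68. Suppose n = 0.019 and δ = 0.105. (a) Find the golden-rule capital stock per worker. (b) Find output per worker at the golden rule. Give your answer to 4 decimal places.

n + δ = 0.019 + 0.105 = 0.124.
At the golden rule the marginal product of capital equals n+δ: 0.32·2.5·k^(0.32−1) = 0.124. Solving, k_gold = (0.32·2.5/0.124)^(1/0.68) ≈ 15.5127.
y_gold = 2.5·15.5127^0.32 ≈ 6.0112.

(a) k_gold ≈ 15.5127; (b) y_gold ≈ 6.0112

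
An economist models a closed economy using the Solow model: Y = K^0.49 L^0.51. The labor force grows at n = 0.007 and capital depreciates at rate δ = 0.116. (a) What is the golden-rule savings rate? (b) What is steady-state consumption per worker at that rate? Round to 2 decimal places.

The effective depreciation rate is n + δ = 0.007 + 0.116 = 0.123.
For Cobb-Douglas, s_gold equals capital's share: s_gold = 0.49.
At the golden rule the marginal product of capital equals n+δ: 0.49·k^(0.49−1) = 0.123. Solving, k_gold = (0.49/0.123)^(1/0.51) ≈ 15.0328.
y_gold = 15.0328^0.49 ≈ 3.7736; c_gold = (1−0.49)·y_gold ≈ 1.9245.

(a) s_gold = 0.49; (b) c_gold ≈ 1.92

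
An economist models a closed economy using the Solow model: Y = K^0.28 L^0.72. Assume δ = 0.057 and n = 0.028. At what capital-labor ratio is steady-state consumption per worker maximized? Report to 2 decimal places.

k_gold ≈ 5.24

Capital per worker breaks even when investment replaces (n + δ)·k; here n + δ = 0.085.
Maximizing c = f(k) − (n+δ)·k gives f'(k) = n+δ, i.e. 0.28·k^(0.28−1) = 0.085, so k_gold = (0.28/0.085)^(1/0.72) ≈ 5.2370.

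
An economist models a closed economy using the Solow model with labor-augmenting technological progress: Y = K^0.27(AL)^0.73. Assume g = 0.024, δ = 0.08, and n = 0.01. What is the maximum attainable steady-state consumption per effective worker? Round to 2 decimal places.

n + g + δ = 0.01 + 0.024 + 0.08 = 0.114.
Golden rule sets MPK = n+g+δ: 0.27·k^(0.27−1) = 0.114, so k_gold = (0.27/0.114)^(1/0.73) ≈ 3.2580.
y_gold = 3.2580^0.27 ≈ 1.3756.
c_gold = y_gold − (n+g+δ)·k_gold = 1.3756 − 0.114·3.2580 ≈ 1.0042.

c_gold ≈ 1.00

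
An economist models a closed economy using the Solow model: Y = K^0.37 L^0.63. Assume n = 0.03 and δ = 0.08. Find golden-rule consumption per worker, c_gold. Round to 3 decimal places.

c_gold ≈ 1.285

Break-even investment rate: n + δ = 0.03 + 0.08 = 0.11.
Golden rule sets MPK = n+δ: 0.37·k^(0.37−1) = 0.11, so k_gold = (0.37/0.11)^(1/0.63) ≈ 6.8581.
y_gold = 6.8581^0.37 ≈ 2.0389.
c_gold = y_gold − (n+δ)·k_gold = 2.0389 − 0.11·6.8581 ≈ 1.2845.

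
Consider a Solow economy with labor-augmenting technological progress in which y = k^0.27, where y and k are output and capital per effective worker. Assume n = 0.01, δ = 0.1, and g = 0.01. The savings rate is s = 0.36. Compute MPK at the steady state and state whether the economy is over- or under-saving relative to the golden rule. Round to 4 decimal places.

over-saving; MPK ≈ 0.0900

Break-even investment rate: n + g + δ = 0.01 + 0.01 + 0.1 = 0.12.
Steady-state k*: s·k^0.27 = 0.12·k gives k* = (0.36/0.12)^(1/0.73) ≈ 4.5039.
MPK = 0.27·4.5039^(-0.73) ≈ 0.0900.
MPK < n+g+δ = 0.12, so the economy is dynamically inefficient (over-saving).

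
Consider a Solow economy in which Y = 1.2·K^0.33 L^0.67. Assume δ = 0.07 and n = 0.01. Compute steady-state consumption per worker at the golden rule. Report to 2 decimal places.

c_gold ≈ 1.77

Break-even investment rate: n + δ = 0.01 + 0.07 = 0.08.
Golden rule sets MPK = n+δ: 0.33·1.2·k^(0.33−1) = 0.08, so k_gold = (0.33·1.2/0.08)^(1/0.67) ≈ 10.8824.
y_gold = 1.2·10.8824^0.33 ≈ 2.6382.
c_gold = y_gold − (n+δ)·k_gold = 2.6382 − 0.08·10.8824 ≈ 1.7676.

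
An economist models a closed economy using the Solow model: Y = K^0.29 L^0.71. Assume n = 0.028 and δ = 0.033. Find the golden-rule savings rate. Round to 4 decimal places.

The effective depreciation rate is n + δ = 0.028 + 0.033 = 0.061.
At the golden rule MPK = n+δ, and in any Cobb-Douglas steady state s = (n+δ)·k/y = MPK·k/y = capital's share 0.29.

s_gold = 0.2900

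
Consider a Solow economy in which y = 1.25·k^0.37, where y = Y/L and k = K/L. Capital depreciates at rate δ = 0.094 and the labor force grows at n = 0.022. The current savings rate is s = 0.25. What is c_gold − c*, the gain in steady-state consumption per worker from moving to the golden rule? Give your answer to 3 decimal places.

Δc ≈ 0.096

n + δ = 0.022 + 0.094 = 0.116.
Current steady state (s = 0.25): k* = (0.25·1.25/0.116)^(1/0.63) ≈ 4.8213, y* = 1.25·4.8213^0.37 ≈ 2.2371, c* = (1−0.25)·2.2371 ≈ 1.6778.
Golden rule sets MPK = n+δ: 0.37·1.25·k^(0.37−1) = 0.116, so k_gold = (0.37·1.25/0.116)^(1/0.63) ≈ 8.9829.
y_gold = 1.25·8.9829^0.37 ≈ 2.8163, c_gold = y_gold − 0.116·k_gold ≈ 1.7743.
Gain: Δc = 1.7743 − 1.6778 ≈ 0.0964.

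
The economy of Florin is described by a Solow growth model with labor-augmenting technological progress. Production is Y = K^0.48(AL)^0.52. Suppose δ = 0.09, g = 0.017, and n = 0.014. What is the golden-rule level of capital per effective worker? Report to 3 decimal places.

n + g + δ = 0.014 + 0.017 + 0.09 = 0.121.
Setting f'(k) = n+g+δ gives 0.48·k^(0.48−1) = 0.121, hence k_gold = (0.48/0.121)^(1/0.52) ≈ 14.1539.

k_gold ≈ 14.154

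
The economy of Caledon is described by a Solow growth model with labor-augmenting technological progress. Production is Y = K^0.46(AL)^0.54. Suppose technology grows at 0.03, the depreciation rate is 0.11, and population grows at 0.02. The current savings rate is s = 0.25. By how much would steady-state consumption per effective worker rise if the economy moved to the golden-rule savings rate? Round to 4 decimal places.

Break-even investment rate: n + g + δ = 0.02 + 0.03 + 0.11 = 0.16.
Current steady state (s = 0.25): k* = (0.25/0.16)^(1/0.54) ≈ 2.2852, y* = 2.2852^0.46 ≈ 1.4625, c* = (1−0.25)·1.4625 ≈ 1.0969.
Golden rule sets MPK = n+g+δ: 0.46·k^(0.46−1) = 0.16, so k_gold = (0.46/0.16)^(1/0.54) ≈ 7.0685.
y_gold = 7.0685^0.46 ≈ 2.4586, c_gold = y_gold − 0.16·k_gold ≈ 1.3277.
Gain: Δc = 1.3277 − 1.0969 ≈ 0.2308.

Δc ≈ 0.2308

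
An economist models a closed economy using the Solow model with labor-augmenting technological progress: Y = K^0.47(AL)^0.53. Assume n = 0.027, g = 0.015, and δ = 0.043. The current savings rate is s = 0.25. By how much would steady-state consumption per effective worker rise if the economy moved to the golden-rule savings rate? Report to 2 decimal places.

n + g + δ = 0.027 + 0.015 + 0.043 = 0.085.
Current steady state (s = 0.25): k* = (0.25/0.085)^(1/0.53) ≈ 7.6560, y* = 7.6560^0.47 ≈ 2.6030, c* = (1−0.25)·2.6030 ≈ 1.9523.
Setting f'(k) = n+g+δ gives 0.47·k^(0.47−1) = 0.085, hence k_gold = (0.47/0.085)^(1/0.53) ≈ 25.1931.
y_gold = 25.1931^0.47 ≈ 4.5562, c_gold = y_gold − 0.085·k_gold ≈ 2.4148.
Gain: Δc = 2.4148 − 1.9523 ≈ 0.4625.

Δc ≈ 0.46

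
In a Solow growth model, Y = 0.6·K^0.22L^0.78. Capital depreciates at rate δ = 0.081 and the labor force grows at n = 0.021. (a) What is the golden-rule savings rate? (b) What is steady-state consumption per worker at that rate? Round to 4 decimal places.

n + δ = 0.021 + 0.081 = 0.102.
For Cobb-Douglas, s_gold equals capital's share: s_gold = 0.22.
At the golden rule the marginal product of capital equals n+δ: 0.22·0.6·k^(0.22−1) = 0.102. Solving, k_gold = (0.22·0.6/0.102)^(1/0.78) ≈ 1.3917.
y_gold = 0.6·1.3917^0.22 ≈ 0.6453; c_gold = (1−0.22)·y_gold ≈ 0.5033.

(a) s_gold = 0.2200; (b) c_gold ≈ 0.5033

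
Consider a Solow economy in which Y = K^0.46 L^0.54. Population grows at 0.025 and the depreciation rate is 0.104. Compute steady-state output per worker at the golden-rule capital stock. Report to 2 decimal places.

y_gold ≈ 2.95

Capital per worker breaks even when investment replaces (n + δ)·k; here n + δ = 0.129.
Golden rule sets MPK = n+δ: 0.46·k^(0.46−1) = 0.129, so k_gold = (0.46/0.129)^(1/0.54) ≈ 10.5326.
Output: y_gold = k_gold^0.46 = 10.5326^0.46 ≈ 2.9537.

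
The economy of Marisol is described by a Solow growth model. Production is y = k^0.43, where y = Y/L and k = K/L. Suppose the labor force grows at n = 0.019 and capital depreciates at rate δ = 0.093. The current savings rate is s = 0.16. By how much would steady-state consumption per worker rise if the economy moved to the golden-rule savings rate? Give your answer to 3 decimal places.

Capital per worker breaks even when investment replaces (n + δ)·k; here n + δ = 0.112.
Current steady state (s = 0.16): k* = (0.16/0.112)^(1/0.57) ≈ 1.8696, y* = 1.8696^0.43 ≈ 1.3087, c* = (1−0.16)·1.3087 ≈ 1.0993.
Maximizing c = f(k) − (n+δ)·k gives f'(k) = n+δ, i.e. 0.43·k^(0.43−1) = 0.112, so k_gold = (0.43/0.112)^(1/0.57) ≈ 10.5926.
y_gold = 10.5926^0.43 ≈ 2.7590, c_gold = y_gold − 0.112·k_gold ≈ 1.5726.
Gain: Δc = 1.5726 − 1.0993 ≈ 0.4733.

Δc ≈ 0.473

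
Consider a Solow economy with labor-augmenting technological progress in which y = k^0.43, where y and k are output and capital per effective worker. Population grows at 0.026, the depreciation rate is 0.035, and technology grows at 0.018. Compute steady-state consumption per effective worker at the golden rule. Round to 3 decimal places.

Break-even investment rate: n + g + δ = 0.026 + 0.018 + 0.035 = 0.079.
Golden rule sets MPK = n+g+δ: 0.43·k^(0.43−1) = 0.079, so k_gold = (0.43/0.079)^(1/0.57) ≈ 19.5411.
y_gold = 19.5411^0.43 ≈ 3.5901.
c_gold = y_gold − (n+g+δ)·k_gold = 3.5901 − 0.079·19.5411 ≈ 2.0464.

c_gold ≈ 2.046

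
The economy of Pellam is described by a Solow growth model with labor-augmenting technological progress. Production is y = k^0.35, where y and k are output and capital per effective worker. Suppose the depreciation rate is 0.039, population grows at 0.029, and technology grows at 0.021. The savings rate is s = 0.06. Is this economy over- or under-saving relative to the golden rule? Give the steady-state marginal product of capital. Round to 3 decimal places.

under-saving; MPK ≈ 0.519

The effective depreciation rate is n + g + δ = 0.029 + 0.021 + 0.039 = 0.089.
Steady-state k*: s·k^0.35 = 0.089·k gives k* = (0.06/0.089)^(1/0.65) ≈ 0.5452.
MPK = 0.35·0.5452^(-0.65) ≈ 0.5192.
MPK > n+g+δ = 0.089, so the economy is dynamically efficient (under-saving).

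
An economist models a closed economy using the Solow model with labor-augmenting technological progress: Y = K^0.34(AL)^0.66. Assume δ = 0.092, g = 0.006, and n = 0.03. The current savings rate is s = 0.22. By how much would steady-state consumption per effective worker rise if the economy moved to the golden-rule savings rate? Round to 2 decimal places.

The effective depreciation rate is n + g + δ = 0.03 + 0.006 + 0.092 = 0.128.
Current steady state (s = 0.22): k* = (0.22/0.128)^(1/0.66) ≈ 2.2719, y* = 2.2719^0.34 ≈ 1.3218, c* = (1−0.22)·1.3218 ≈ 1.0310.
Maximizing c = f(k) − (n+g+δ)·k gives f'(k) = n+g+δ, i.e. 0.34·k^(0.34−1) = 0.128, so k_gold = (0.34/0.128)^(1/0.66) ≈ 4.3937.
y_gold = 4.3937^0.34 ≈ 1.6541, c_gold = y_gold − 0.128·k_gold ≈ 1.0917.
Gain: Δc = 1.0917 − 1.0310 ≈ 0.0607.

Δc ≈ 0.06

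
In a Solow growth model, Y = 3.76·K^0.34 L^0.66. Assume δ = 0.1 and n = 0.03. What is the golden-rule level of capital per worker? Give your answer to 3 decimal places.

Capital per worker breaks even when investment replaces (n + δ)·k; here n + δ = 0.13.
Maximizing c = f(k) − (n+δ)·k gives f'(k) = n+δ, i.e. 0.34·3.76·k^(0.34−1) = 0.13, so k_gold = (0.34·3.76/0.13)^(1/0.66) ≈ 31.9247.

k_gold ≈ 31.925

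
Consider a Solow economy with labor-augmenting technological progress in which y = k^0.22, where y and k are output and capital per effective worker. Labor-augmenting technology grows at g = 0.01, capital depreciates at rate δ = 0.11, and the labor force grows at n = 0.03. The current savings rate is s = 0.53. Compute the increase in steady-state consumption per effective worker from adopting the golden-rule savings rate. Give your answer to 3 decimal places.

n + g + δ = 0.03 + 0.01 + 0.11 = 0.15.
Current steady state (s = 0.53): k* = (0.53/0.15)^(1/0.78) ≈ 5.0443, y* = 5.0443^0.22 ≈ 1.4276, c* = (1−0.53)·1.4276 ≈ 0.6710.
Setting f'(k) = n+g+δ gives 0.22·k^(0.22−1) = 0.15, hence k_gold = (0.22/0.15)^(1/0.78) ≈ 1.6340.
y_gold = 1.6340^0.22 ≈ 1.1141, c_gold = y_gold − 0.15·k_gold ≈ 0.8690.
Gain: Δc = 0.8690 − 0.6710 ≈ 0.1980.

Δc ≈ 0.198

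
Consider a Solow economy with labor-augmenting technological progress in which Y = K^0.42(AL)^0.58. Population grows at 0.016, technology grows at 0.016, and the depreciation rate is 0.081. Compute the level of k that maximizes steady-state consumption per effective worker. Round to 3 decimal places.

n + g + δ = 0.016 + 0.016 + 0.081 = 0.113.
Setting f'(k) = n+g+δ gives 0.42·k^(0.42−1) = 0.113, hence k_gold = (0.42/0.113)^(1/0.58) ≈ 9.6173.

k_gold ≈ 9.617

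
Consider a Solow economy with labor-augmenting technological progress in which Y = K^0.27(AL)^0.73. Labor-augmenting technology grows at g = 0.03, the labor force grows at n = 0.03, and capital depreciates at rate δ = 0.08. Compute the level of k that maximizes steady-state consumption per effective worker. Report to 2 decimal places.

Break-even investment rate: n + g + δ = 0.03 + 0.03 + 0.08 = 0.14.
Maximizing c = f(k) − (n+g+δ)·k gives f'(k) = n+g+δ, i.e. 0.27·k^(0.27−1) = 0.14, so k_gold = (0.27/0.14)^(1/0.73) ≈ 2.4589.

k_gold ≈ 2.46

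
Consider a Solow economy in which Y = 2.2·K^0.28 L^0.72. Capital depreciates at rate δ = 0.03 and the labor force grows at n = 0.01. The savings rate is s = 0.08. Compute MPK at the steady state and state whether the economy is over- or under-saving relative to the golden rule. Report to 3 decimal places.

Capital per worker breaks even when investment replaces (n + δ)·k; here n + δ = 0.04.
Steady-state k*: s·A·k^0.28 = 0.04·k gives k* = (0.08·2.2/0.04)^(1/0.72) ≈ 7.8286.
MPK = 0.28·2.2·7.8286^(-0.72) ≈ 0.1400.
MPK > n+δ = 0.04, so the economy is dynamically efficient (under-saving).

under-saving; MPK ≈ 0.140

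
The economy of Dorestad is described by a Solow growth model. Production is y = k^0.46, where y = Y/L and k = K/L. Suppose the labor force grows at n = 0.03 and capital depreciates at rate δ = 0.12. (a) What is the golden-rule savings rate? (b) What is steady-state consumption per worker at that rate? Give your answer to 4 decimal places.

Capital per worker breaks even when investment replaces (n + δ)·k; here n + δ = 0.15.
For Cobb-Douglas, s_gold equals capital's share: s_gold = 0.46.
Setting f'(k) = n+δ gives 0.46·k^(0.46−1) = 0.15, hence k_gold = (0.46/0.15)^(1/0.54) ≈ 7.9659.
y_gold = 7.9659^0.46 ≈ 2.5976; c_gold = (1−0.46)·y_gold ≈ 1.4027.

(a) s_gold = 0.4600; (b) c_gold ≈ 1.4027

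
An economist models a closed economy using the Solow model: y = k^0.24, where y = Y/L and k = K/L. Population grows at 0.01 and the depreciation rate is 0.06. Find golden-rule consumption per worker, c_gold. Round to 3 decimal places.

n + δ = 0.01 + 0.06 = 0.07.
Maximizing c = f(k) − (n+δ)·k gives f'(k) = n+δ, i.e. 0.24·k^(0.24−1) = 0.07, so k_gold = (0.24/0.07)^(1/0.76) ≈ 5.0594.
y_gold = 5.0594^0.24 ≈ 1.4756.
c_gold = y_gold − (n+δ)·k_gold = 1.4756 − 0.07·5.0594 ≈ 1.1215.

c_gold ≈ 1.121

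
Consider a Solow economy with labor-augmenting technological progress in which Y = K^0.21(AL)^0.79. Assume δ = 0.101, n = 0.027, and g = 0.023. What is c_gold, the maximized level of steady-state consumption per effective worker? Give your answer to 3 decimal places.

c_gold ≈ 0.862

Break-even investment rate: n + g + δ = 0.027 + 0.023 + 0.101 = 0.151.
At the golden rule the marginal product of capital equals n+g+δ: 0.21·k^(0.21−1) = 0.151. Solving, k_gold = (0.21/0.151)^(1/0.79) ≈ 1.5182.
y_gold = 1.5182^0.21 ≈ 1.0916.
c_gold = y_gold − (n+g+δ)·k_gold = 1.0916 − 0.151·1.5182 ≈ 0.8624.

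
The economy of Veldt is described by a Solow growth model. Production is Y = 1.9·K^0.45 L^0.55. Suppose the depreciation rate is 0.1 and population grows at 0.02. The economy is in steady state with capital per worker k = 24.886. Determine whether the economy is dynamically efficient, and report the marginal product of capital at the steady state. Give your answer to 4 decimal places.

The effective depreciation rate is n + δ = 0.02 + 0.1 = 0.12.
MPK = 0.45·1.9·k^(0.45−1) = 0.45·1.9·24.886^(-0.55) ≈ 0.1459.
MPK > 0.12, so the economy is dynamically efficient (under-saving).

dynamically efficient; MPK ≈ 0.1459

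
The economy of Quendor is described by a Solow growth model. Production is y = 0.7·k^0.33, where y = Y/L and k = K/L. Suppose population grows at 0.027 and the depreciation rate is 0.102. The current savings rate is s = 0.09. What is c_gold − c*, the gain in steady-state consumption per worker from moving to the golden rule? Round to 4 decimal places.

Δc ≈ 0.1773

The effective depreciation rate is n + δ = 0.027 + 0.102 = 0.129.
Current steady state (s = 0.09): k* = (0.09·0.7/0.129)^(1/0.67) ≈ 0.3431, y* = 0.7·0.3431^0.33 ≈ 0.4918, c* = (1−0.09)·0.4918 ≈ 0.4475.
At the golden rule the marginal product of capital equals n+δ: 0.33·0.7·k^(0.33−1) = 0.129. Solving, k_gold = (0.33·0.7/0.129)^(1/0.67) ≈ 2.3859.
y_gold = 0.7·2.3859^0.33 ≈ 0.9327, c_gold = y_gold − 0.129·k_gold ≈ 0.6249.
Gain: Δc = 0.6249 − 0.4475 ≈ 0.1773.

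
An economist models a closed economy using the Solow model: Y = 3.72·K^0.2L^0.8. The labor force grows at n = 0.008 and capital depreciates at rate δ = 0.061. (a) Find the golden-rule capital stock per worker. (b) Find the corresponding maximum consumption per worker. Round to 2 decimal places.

(a) k_gold ≈ 19.54; (b) c_gold ≈ 5.39

The effective depreciation rate is n + δ = 0.008 + 0.061 = 0.069.
Golden rule sets MPK = n+δ: 0.2·3.72·k^(0.2−1) = 0.069, so k_gold = (0.2·3.72/0.069)^(1/0.8) ≈ 19.5391.
y_gold = 3.72·19.5391^0.2 ≈ 6.7410; c_gold = y_gold − 0.069·k_gold ≈ 5.3928.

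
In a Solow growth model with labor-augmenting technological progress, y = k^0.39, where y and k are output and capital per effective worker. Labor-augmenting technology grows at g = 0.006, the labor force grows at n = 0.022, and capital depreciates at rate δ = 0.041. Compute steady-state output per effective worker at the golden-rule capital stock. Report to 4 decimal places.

y_gold ≈ 3.0264

n + g + δ = 0.022 + 0.006 + 0.041 = 0.069.
Maximizing c = f(k) − (n+g+δ)·k gives f'(k) = n+g+δ, i.e. 0.39·k^(0.39−1) = 0.069, so k_gold = (0.39/0.069)^(1/0.61) ≈ 17.1057.
Output: y_gold = k_gold^0.39 = 17.1057^0.39 ≈ 3.0264.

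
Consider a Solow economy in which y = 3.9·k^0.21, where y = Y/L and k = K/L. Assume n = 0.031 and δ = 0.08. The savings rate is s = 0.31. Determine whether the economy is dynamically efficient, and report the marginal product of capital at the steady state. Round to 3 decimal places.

dynamically inefficient; MPK ≈ 0.075

Break-even investment rate: n + δ = 0.031 + 0.08 = 0.111.
Steady-state k*: s·A·k^0.21 = 0.111·k gives k* = (0.31·3.9/0.111)^(1/0.79) ≈ 20.5489.
MPK = 0.21·3.9·20.5489^(-0.79) ≈ 0.0752.
MPK < n+δ = 0.111, so the economy is dynamically inefficient (over-saving).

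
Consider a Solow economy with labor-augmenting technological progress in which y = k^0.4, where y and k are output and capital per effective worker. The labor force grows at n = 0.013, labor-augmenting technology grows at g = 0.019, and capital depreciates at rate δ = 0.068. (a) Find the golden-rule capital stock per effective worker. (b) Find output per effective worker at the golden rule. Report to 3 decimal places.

The effective depreciation rate is n + g + δ = 0.013 + 0.019 + 0.068 = 0.1.
Golden rule sets MPK = n+g+δ: 0.4·k^(0.4−1) = 0.1, so k_gold = (0.4/0.1)^(1/0.6) ≈ 10.0794.
y_gold = 10.0794^0.4 ≈ 2.5198.

(a) k_gold ≈ 10.079; (b) y_gold ≈ 2.520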